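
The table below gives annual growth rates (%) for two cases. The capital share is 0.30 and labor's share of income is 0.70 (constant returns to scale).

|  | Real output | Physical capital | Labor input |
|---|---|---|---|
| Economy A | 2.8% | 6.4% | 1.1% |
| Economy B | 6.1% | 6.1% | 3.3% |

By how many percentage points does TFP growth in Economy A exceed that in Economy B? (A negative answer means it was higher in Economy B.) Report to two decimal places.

-1.85 percentage points

Labor's share = 1 − 0.3 = 0.7.
Economy A: TFP = 2.8 − 1.92 − 0.77 = 0.11%.
Economy B: TFP = 6.1 − 1.83 − 2.31 = 1.96%.
Difference = 0.11 − (1.96) = -1.85 pp.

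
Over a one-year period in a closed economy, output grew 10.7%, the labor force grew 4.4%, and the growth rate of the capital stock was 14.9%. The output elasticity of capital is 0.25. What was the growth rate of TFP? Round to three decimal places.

3.675%

Labor's share = 1 − 0.25 = 0.75.
The capital stock: 0.25 × 14.9 = 3.725 pp.
The labor force: 0.75 × 4.4 = 3.3 pp.
TFP growth = 10.7 − 7.025 = 3.675%.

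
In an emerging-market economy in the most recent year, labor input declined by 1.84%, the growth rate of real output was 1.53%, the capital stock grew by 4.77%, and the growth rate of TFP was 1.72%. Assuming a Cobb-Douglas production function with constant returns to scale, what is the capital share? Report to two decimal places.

gY = gA + α·gK + (1−α)·gL, so gY − gA − gL = α(gK − gL).
1.53 − 1.72 + 1.84 = α × (4.77 − (-1.84)).
1.65 = 6.61 α, so α = 0.2496.

α = 0.25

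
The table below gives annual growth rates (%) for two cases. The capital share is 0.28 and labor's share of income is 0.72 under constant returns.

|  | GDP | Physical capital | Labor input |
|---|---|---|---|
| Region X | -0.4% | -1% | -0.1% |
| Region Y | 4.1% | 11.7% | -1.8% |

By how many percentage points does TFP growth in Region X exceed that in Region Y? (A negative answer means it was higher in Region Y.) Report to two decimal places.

-2.17 percentage points

Labor's share = 1 − 0.28 = 0.72.
Region X: TFP = -0.4 + 0.28 + 0.072 = -0.048%.
Region Y: TFP = 4.1 − 3.276 + 1.296 = 2.12%.
Difference = -0.048 − (2.12) = -2.168 pp.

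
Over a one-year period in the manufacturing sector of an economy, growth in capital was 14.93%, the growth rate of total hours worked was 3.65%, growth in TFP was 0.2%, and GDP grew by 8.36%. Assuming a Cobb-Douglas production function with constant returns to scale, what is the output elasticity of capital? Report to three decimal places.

0.400

gY = gA + α·gK + (1−α)·gL, so gY − gA − gL = α(gK − gL).
8.36 − 0.2 − 3.65 = α × (14.93 − 3.65).
4.51 = 11.28 α, so α = 0.39982.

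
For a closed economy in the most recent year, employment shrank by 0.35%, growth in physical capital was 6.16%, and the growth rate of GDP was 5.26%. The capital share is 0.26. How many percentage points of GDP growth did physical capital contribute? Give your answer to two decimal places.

1.60 pp

Contribution = share × growth = 0.26 × 6.16 = 1.6016 pp.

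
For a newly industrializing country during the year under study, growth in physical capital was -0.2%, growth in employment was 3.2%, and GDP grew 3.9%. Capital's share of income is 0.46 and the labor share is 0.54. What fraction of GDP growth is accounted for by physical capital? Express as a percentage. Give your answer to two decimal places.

-2.36%

Physical capital contributed 0.46 × (-0.2) = -0.092 pp.
Share of growth = -0.092 / 3.9 × 100 = -2.359%.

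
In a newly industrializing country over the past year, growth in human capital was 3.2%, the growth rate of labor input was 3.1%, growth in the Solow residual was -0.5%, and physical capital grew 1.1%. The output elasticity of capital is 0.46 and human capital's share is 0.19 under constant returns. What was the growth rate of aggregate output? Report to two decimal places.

Labor's share = 1 − 0.46 − 0.19 = 0.35.
Physical capital: 0.46 × 1.1 = 0.506 pp.
Human capital: 0.19 × 3.2 = 0.608 pp.
Labor input: 0.35 × 3.1 = 1.085 pp.
Output growth = -0.5 + 2.199 = 1.699%.

1.70%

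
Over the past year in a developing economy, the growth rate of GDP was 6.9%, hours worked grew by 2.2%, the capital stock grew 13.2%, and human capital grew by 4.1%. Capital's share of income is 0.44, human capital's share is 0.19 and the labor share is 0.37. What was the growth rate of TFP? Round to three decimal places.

-0.501%

Labor's share = 1 − 0.44 − 0.19 = 0.37.
The capital stock: 0.44 × 13.2 = 5.808 pp.
Human capital: 0.19 × 4.1 = 0.779 pp.
Hours worked: 0.37 × 2.2 = 0.814 pp.
TFP growth = 6.9 − 7.401 = -0.501%.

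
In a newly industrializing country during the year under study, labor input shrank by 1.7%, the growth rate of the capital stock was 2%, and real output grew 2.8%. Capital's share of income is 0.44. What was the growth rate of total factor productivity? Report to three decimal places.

2.872%

Labor's share = 1 − 0.44 = 0.56.
The capital stock: 0.44 × 2 = 0.88 pp.
Labor input: 0.56 × (-1.7) = -0.952 pp.
TFP growth = 2.8 + 0.072 = 2.872%.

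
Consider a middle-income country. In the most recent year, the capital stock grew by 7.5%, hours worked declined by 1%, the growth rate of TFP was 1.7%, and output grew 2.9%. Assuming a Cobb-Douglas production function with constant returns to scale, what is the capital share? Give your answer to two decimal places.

gY = gA + α·gK + (1−α)·gL, so gY − gA − gL = α(gK − gL).
2.9 − 1.7 + 1 = α × (7.5 − (-1)).
2.2 = 8.5 α, so α = 0.2588.

The capital share is 0.26.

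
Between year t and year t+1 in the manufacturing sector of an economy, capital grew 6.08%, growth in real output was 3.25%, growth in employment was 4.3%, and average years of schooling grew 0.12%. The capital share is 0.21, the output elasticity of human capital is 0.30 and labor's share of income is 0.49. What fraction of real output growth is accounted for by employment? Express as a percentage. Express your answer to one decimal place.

Labor's share = 1 − 0.21 − 0.3 = 0.49.
Employment contributed 0.49 × 4.3 = 2.107 pp.
Share of growth = 2.107 / 3.25 × 100 = 64.831%.

Employment accounted for 64.8% of growth.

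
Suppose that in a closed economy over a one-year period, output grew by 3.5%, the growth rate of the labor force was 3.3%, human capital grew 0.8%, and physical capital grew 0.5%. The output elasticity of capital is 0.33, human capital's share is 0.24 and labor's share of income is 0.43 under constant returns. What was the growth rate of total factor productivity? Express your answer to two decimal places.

1.72%

Labor's share = 1 − 0.33 − 0.24 = 0.43.
Physical capital: 0.33 × 0.5 = 0.165 pp.
Human capital: 0.24 × 0.8 = 0.192 pp.
The labor force: 0.43 × 3.3 = 1.419 pp.
TFP growth = 3.5 − 1.776 = 1.724%.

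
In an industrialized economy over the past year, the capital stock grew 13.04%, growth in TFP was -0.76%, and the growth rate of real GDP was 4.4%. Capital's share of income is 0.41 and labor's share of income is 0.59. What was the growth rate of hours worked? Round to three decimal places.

Labor's share = 1 − 0.41 = 0.59.
gY = gA + 0.41×13.04 + 0.59×g.
0.59×g = 4.4 + 0.76 − 5.3464 = -0.1864.
g = -0.1864 / 0.59 = -0.31593%.

-0.316%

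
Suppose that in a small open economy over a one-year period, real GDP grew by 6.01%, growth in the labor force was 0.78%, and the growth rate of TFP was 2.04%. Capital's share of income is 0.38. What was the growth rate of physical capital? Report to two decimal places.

Physical capital growth was 9.17%.

Labor's share = 1 − 0.38 = 0.62.
gY = gA + 0.62×0.78 + 0.38×g.
0.38×g = 6.01 − 2.04 − 0.4836 = 3.4864.
g = 3.4864 / 0.38 = 9.1747%.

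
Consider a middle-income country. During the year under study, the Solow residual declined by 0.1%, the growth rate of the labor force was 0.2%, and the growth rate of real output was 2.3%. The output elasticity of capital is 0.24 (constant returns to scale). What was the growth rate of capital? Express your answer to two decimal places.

Labor's share = 1 − 0.24 = 0.76.
gY = gA + 0.76×0.2 + 0.24×g.
0.24×g = 2.3 + 0.1 − 0.152 = 2.248.
g = 2.248 / 0.24 = 9.3667%.

9.37%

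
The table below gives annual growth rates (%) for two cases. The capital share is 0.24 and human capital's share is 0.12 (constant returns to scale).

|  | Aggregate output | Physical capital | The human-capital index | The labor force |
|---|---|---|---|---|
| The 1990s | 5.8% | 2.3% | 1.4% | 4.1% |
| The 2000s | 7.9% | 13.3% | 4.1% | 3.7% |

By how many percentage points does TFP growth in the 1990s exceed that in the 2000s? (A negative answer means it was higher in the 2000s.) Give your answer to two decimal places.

Labor's share = 1 − 0.24 − 0.12 = 0.64.
The 1990s: TFP = 5.8 − 0.552 − 0.168 − 2.624 = 2.456%.
The 2000s: TFP = 7.9 − 3.192 − 0.492 − 2.368 = 1.848%.
Difference = 2.456 − (1.848) = 0.608 pp.

0.61 percentage points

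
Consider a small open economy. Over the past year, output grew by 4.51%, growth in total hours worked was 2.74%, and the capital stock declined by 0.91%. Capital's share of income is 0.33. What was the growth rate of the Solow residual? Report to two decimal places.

Labor's share = 1 − 0.33 = 0.67.
The capital stock: 0.33 × (-0.91) = -0.3003 pp.
Total hours worked: 0.67 × 2.74 = 1.8358 pp.
TFP growth = 4.51 − 1.5355 = 2.9745%.

2.97%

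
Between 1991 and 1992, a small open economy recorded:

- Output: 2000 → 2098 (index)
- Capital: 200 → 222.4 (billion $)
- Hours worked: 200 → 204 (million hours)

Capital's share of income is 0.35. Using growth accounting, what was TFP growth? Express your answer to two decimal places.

-0.32%

Output growth = (2098 − 2000) / 2000 = 4.9%.
Capital growth = (222.4 − 200) / 200 = 11.2%.
Hours worked growth = (204 − 200) / 200 = 2%.
Labor's share = 1 − 0.35 = 0.65.
Capital: 0.35 × 11.2 = 3.92 pp.
Hours worked: 0.65 × 2 = 1.3 pp.
TFP growth = 4.9 − 5.22 = -0.32%.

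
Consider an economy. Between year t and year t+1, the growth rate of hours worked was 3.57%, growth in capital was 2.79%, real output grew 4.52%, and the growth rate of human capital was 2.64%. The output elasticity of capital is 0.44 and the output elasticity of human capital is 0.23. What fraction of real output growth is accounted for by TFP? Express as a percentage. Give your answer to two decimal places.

TFP accounted for 33.34% of growth.

Labor's share = 1 − 0.44 − 0.23 = 0.33.
Capital: 0.44 × 2.79 = 1.2276 pp.
Human capital: 0.23 × 2.64 = 0.6072 pp.
Hours worked: 0.33 × 3.57 = 1.1781 pp.
TFP growth = 4.52 − 3.0129 = 1.5071%.
TFP share of growth = 1.5071 / 4.52 × 100 = 33.3429%.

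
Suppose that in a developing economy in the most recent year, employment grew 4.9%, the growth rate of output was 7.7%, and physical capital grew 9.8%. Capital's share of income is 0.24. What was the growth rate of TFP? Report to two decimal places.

Labor's share = 1 − 0.24 = 0.76.
Physical capital: 0.24 × 9.8 = 2.352 pp.
Employment: 0.76 × 4.9 = 3.724 pp.
TFP growth = 7.7 − 6.076 = 1.624%.

1.62%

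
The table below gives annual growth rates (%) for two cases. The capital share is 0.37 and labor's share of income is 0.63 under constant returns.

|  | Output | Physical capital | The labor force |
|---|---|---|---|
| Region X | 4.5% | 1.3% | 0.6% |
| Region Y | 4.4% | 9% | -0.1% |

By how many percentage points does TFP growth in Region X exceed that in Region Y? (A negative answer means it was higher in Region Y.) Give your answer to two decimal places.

Labor's share = 1 − 0.37 = 0.63.
Region X: TFP = 4.5 − 0.481 − 0.378 = 3.641%.
Region Y: TFP = 4.4 − 3.33 + 0.063 = 1.133%.
Difference = 3.641 − (1.133) = 2.508 pp.

2.51 percentage points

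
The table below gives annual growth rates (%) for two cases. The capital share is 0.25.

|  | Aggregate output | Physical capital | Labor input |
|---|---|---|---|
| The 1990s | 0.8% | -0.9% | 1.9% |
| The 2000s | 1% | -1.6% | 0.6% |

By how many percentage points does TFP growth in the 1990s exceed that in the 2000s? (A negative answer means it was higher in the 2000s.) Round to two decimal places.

Labor's share = 1 − 0.25 = 0.75.
The 1990s: TFP = 0.8 + 0.225 − 1.425 = -0.4%.
The 2000s: TFP = 1 + 0.4 − 0.45 = 0.95%.
Difference = -0.4 − (0.95) = -1.35 pp.

-1.35 percentage points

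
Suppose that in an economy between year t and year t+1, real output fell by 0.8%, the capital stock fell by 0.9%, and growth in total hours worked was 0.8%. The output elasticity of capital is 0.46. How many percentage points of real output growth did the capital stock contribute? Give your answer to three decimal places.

Contribution = share × growth = 0.46 × (-0.9) = -0.414 pp.

-0.414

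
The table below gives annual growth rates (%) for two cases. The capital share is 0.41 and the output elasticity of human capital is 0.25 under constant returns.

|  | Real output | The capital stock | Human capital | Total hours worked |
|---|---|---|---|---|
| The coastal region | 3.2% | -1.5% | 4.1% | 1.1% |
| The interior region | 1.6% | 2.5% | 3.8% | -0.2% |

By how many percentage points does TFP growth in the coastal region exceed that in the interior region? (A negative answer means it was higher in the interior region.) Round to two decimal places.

2.72 percentage points

Labor's share = 1 − 0.41 − 0.25 = 0.34.
The coastal region: TFP = 3.2 + 0.615 − 1.025 − 0.374 = 2.416%.
The interior region: TFP = 1.6 − 1.025 − 0.95 + 0.068 = -0.307%.
Difference = 2.416 − (-0.307) = 2.723 pp.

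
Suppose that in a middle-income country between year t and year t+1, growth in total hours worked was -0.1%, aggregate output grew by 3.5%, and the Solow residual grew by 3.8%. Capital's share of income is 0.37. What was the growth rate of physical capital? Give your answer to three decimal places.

-0.641%

Labor's share = 1 − 0.37 = 0.63.
gY = gA + 0.63×(-0.1) + 0.37×g.
0.37×g = 3.5 − 3.8 + 0.063 = -0.237.
g = -0.237 / 0.37 = -0.64054%.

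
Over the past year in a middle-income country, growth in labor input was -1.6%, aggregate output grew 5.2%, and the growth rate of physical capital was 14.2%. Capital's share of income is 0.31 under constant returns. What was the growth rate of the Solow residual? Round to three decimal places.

1.902%

Labor's share = 1 − 0.31 = 0.69.
Physical capital: 0.31 × 14.2 = 4.402 pp.
Labor input: 0.69 × (-1.6) = -1.104 pp.
TFP growth = 5.2 − 3.298 = 1.902%.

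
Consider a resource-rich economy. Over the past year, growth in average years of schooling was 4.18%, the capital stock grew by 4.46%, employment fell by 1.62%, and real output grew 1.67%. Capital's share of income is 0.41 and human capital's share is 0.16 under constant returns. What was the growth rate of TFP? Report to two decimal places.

-0.13%

Labor's share = 1 − 0.41 − 0.16 = 0.43.
The capital stock: 0.41 × 4.46 = 1.8286 pp.
Average years of schooling: 0.16 × 4.18 = 0.6688 pp.
Employment: 0.43 × (-1.62) = -0.6966 pp.
TFP growth = 1.67 − 1.8008 = -0.1308%.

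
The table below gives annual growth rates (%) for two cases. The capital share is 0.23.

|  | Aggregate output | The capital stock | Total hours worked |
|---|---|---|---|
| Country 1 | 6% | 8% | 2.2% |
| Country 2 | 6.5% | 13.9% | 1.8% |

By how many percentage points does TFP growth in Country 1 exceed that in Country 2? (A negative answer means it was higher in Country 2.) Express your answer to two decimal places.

Labor's share = 1 − 0.23 = 0.77.
Country 1: TFP = 6 − 1.84 − 1.694 = 2.466%.
Country 2: TFP = 6.5 − 3.197 − 1.386 = 1.917%.
Difference = 2.466 − (1.917) = 0.549 pp.

0.55 percentage points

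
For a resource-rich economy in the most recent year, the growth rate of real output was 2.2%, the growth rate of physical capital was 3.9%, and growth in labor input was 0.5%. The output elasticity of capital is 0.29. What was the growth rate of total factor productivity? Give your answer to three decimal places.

0.714%

Labor's share = 1 − 0.29 = 0.71.
Physical capital: 0.29 × 3.9 = 1.131 pp.
Labor input: 0.71 × 0.5 = 0.355 pp.
TFP growth = 2.2 − 1.486 = 0.714%.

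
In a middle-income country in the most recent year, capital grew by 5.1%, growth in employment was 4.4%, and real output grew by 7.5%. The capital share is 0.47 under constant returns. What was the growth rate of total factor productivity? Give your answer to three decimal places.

2.771%

Labor's share = 1 − 0.47 = 0.53.
Capital: 0.47 × 5.1 = 2.397 pp.
Employment: 0.53 × 4.4 = 2.332 pp.
TFP growth = 7.5 − 4.729 = 2.771%.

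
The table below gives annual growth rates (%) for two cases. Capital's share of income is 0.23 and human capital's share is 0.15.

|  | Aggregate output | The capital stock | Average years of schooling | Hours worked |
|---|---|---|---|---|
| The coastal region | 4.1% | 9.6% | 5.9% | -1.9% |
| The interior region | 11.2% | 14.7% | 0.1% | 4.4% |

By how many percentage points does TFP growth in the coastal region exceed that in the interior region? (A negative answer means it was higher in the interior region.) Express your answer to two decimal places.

Labor's share = 1 − 0.23 − 0.15 = 0.62.
The coastal region: TFP = 4.1 − 2.208 − 0.885 + 1.178 = 2.185%.
The interior region: TFP = 11.2 − 3.381 − 0.015 − 2.728 = 5.076%.
Difference = 2.185 − (5.076) = -2.891 pp.

-2.89 percentage points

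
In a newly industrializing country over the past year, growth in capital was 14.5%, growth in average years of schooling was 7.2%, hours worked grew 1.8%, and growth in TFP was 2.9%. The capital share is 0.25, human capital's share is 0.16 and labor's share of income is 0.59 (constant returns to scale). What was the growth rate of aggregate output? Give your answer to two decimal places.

8.74%

Labor's share = 1 − 0.25 − 0.16 = 0.59.
Capital: 0.25 × 14.5 = 3.625 pp.
Average years of schooling: 0.16 × 7.2 = 1.152 pp.
Hours worked: 0.59 × 1.8 = 1.062 pp.
Output growth = 2.9 + 5.839 = 8.739%.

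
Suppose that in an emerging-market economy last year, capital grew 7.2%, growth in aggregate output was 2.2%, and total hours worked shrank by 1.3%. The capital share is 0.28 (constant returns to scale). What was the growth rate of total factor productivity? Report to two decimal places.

Labor's share = 1 − 0.28 = 0.72.
Capital: 0.28 × 7.2 = 2.016 pp.
Total hours worked: 0.72 × (-1.3) = -0.936 pp.
TFP growth = 2.2 − 1.08 = 1.12%.

Total factor productivity grew 1.12%.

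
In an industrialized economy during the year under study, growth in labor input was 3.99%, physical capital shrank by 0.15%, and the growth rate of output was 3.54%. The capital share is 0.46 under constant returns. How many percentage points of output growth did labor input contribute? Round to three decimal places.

Labor's share = 1 − 0.46 = 0.54.
Contribution = share × growth = 0.54 × 3.99 = 2.1546 pp.

2.155 pp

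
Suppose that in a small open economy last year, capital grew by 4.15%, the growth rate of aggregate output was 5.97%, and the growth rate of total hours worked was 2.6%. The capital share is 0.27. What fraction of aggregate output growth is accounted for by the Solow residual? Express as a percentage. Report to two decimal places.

Labor's share = 1 − 0.27 = 0.73.
Capital: 0.27 × 4.15 = 1.1205 pp.
Total hours worked: 0.73 × 2.6 = 1.898 pp.
TFP growth = 5.97 − 3.0185 = 2.9515%.
TFP share of growth = 2.9515 / 5.97 × 100 = 49.4389%.

The Solow residual accounted for 49.44% of growth.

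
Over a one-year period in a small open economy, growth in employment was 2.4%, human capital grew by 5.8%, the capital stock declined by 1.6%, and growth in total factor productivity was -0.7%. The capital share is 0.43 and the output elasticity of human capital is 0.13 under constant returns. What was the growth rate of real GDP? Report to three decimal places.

Labor's share = 1 − 0.43 − 0.13 = 0.44.
The capital stock: 0.43 × (-1.6) = -0.688 pp.
Human capital: 0.13 × 5.8 = 0.754 pp.
Employment: 0.44 × 2.4 = 1.056 pp.
Output growth = -0.7 + 1.122 = 0.422%.

Real GDP grew 0.422%.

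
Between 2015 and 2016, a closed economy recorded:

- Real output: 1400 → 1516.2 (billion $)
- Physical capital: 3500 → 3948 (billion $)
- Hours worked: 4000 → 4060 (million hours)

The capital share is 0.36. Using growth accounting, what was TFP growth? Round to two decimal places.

TFP growth was 2.73%.

Real output growth = (1516.2 − 1400) / 1400 = 8.3%.
Physical capital growth = (3948 − 3500) / 3500 = 12.8%.
Hours worked growth = (4060 − 4000) / 4000 = 1.5%.
Labor's share = 1 − 0.36 = 0.64.
Physical capital: 0.36 × 12.8 = 4.608 pp.
Hours worked: 0.64 × 1.5 = 0.96 pp.
TFP growth = 8.3 − 5.568 = 2.732%.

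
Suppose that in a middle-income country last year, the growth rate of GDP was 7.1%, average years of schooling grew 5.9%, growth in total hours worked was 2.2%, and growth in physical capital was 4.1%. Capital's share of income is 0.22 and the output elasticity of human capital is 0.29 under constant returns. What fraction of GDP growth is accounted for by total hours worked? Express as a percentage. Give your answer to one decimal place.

Total hours worked accounted for 15.2% of growth.

Labor's share = 1 − 0.22 − 0.29 = 0.49.
Total hours worked contributed 0.49 × 2.2 = 1.078 pp.
Share of growth = 1.078 / 7.1 × 100 = 15.183%.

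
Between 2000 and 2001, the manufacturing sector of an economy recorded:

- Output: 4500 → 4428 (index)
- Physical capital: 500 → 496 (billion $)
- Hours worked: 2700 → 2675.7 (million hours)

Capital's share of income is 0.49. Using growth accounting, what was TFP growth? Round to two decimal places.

-0.75%

Output growth = (4428 − 4500) / 4500 = -1.6%.
Physical capital growth = (496 − 500) / 500 = -0.8%.
Hours worked growth = (2675.7 − 2700) / 2700 = -0.9%.
Labor's share = 1 − 0.49 = 0.51.
Physical capital: 0.49 × (-0.8) = -0.392 pp.
Hours worked: 0.51 × (-0.9) = -0.459 pp.
TFP growth = -1.6 + 0.851 = -0.749%.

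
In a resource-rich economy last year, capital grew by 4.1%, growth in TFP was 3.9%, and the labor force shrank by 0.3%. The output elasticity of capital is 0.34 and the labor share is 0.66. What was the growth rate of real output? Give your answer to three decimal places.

Labor's share = 1 − 0.34 = 0.66.
Capital: 0.34 × 4.1 = 1.394 pp.
The labor force: 0.66 × (-0.3) = -0.198 pp.
Output growth = 3.9 + 1.196 = 5.096%.

5.096%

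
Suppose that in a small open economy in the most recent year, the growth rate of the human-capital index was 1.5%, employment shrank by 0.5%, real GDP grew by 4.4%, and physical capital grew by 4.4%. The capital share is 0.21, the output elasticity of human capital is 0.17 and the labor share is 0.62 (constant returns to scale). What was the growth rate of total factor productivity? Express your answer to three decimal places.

Labor's share = 1 − 0.21 − 0.17 = 0.62.
Physical capital: 0.21 × 4.4 = 0.924 pp.
The human-capital index: 0.17 × 1.5 = 0.255 pp.
Employment: 0.62 × (-0.5) = -0.31 pp.
TFP growth = 4.4 − 0.869 = 3.531%.

3.531%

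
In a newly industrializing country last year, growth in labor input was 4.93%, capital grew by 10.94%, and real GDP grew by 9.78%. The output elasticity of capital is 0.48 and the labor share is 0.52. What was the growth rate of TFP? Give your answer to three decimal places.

Labor's share = 1 − 0.48 = 0.52.
Capital: 0.48 × 10.94 = 5.2512 pp.
Labor input: 0.52 × 4.93 = 2.5636 pp.
TFP growth = 9.78 − 7.8148 = 1.9652%.

1.965%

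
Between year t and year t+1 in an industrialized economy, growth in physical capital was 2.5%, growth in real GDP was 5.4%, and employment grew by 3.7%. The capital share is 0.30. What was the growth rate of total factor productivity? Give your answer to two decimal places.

2.06%

Labor's share = 1 − 0.3 = 0.7.
Physical capital: 0.3 × 2.5 = 0.75 pp.
Employment: 0.7 × 3.7 = 2.59 pp.
TFP growth = 5.4 − 3.34 = 2.06%.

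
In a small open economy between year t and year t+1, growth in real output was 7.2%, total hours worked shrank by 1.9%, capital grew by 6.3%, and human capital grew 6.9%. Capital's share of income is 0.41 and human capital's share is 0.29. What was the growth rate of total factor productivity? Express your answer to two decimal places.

3.19%

Labor's share = 1 − 0.41 − 0.29 = 0.3.
Capital: 0.41 × 6.3 = 2.583 pp.
Human capital: 0.29 × 6.9 = 2.001 pp.
Total hours worked: 0.3 × (-1.9) = -0.57 pp.
TFP growth = 7.2 − 4.014 = 3.186%.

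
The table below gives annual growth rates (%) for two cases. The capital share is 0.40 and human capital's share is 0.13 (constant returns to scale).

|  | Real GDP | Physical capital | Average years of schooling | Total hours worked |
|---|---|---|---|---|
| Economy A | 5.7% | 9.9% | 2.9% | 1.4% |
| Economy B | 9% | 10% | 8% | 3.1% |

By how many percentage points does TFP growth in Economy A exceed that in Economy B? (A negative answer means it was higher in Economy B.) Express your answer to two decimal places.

Labor's share = 1 − 0.4 − 0.13 = 0.47.
Economy A: TFP = 5.7 − 3.96 − 0.377 − 0.658 = 0.705%.
Economy B: TFP = 9 − 4 − 1.04 − 1.457 = 2.503%.
Difference = 0.705 − (2.503) = -1.798 pp.

-1.80 percentage points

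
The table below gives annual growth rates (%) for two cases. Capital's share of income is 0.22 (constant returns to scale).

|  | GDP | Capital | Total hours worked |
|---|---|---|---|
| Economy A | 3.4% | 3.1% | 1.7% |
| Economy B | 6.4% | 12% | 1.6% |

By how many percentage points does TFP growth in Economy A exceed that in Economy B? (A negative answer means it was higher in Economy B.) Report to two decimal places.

-1.12 percentage points

Labor's share = 1 − 0.22 = 0.78.
Economy A: TFP = 3.4 − 0.682 − 1.326 = 1.392%.
Economy B: TFP = 6.4 − 2.64 − 1.248 = 2.512%.
Difference = 1.392 − (2.512) = -1.12 pp.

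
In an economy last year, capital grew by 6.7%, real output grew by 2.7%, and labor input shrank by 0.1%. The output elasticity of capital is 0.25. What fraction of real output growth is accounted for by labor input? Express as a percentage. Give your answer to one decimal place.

Labor's share = 1 − 0.25 = 0.75.
Labor input contributed 0.75 × (-0.1) = -0.075 pp.
Share of growth = -0.075 / 2.7 × 100 = -2.778%.

-2.8%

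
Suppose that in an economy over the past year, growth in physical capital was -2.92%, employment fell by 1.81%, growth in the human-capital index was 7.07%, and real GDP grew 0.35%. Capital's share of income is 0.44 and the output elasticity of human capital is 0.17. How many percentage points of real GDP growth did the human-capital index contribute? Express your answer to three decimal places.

1.202 percentage points

Contribution = share × growth = 0.17 × 7.07 = 1.2019 pp.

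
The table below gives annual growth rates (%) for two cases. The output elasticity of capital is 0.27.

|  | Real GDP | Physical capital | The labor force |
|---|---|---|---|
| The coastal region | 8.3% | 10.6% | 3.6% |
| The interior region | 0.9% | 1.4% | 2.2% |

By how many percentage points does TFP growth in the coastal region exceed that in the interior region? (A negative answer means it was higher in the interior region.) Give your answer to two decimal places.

Labor's share = 1 − 0.27 = 0.73.
The coastal region: TFP = 8.3 − 2.862 − 2.628 = 2.81%.
The interior region: TFP = 0.9 − 0.378 − 1.606 = -1.084%.
Difference = 2.81 − (-1.084) = 3.894 pp.

3.89 percentage points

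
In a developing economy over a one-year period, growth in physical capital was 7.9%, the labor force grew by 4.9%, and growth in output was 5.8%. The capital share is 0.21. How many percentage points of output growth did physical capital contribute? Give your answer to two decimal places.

Contribution = share × growth = 0.21 × 7.9 = 1.659 pp.

1.66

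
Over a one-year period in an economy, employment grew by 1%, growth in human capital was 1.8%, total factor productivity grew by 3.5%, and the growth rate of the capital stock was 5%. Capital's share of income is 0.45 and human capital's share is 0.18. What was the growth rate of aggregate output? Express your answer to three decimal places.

Labor's share = 1 − 0.45 − 0.18 = 0.37.
The capital stock: 0.45 × 5 = 2.25 pp.
Human capital: 0.18 × 1.8 = 0.324 pp.
Employment: 0.37 × 1 = 0.37 pp.
Output growth = 3.5 + 2.944 = 6.444%.

6.444%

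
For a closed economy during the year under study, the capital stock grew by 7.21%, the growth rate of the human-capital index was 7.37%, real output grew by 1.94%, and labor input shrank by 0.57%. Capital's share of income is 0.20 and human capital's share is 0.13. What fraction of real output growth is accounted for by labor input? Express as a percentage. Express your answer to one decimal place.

Labor input accounted for -19.7% of growth.

Labor's share = 1 − 0.2 − 0.13 = 0.67.
Labor input contributed 0.67 × (-0.57) = -0.3819 pp.
Share of growth = -0.3819 / 1.94 × 100 = -19.686%.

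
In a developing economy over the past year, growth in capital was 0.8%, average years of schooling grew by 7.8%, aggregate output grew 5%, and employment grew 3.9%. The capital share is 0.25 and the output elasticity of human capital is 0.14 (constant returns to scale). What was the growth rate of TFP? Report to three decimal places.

Labor's share = 1 − 0.25 − 0.14 = 0.61.
Capital: 0.25 × 0.8 = 0.2 pp.
Average years of schooling: 0.14 × 7.8 = 1.092 pp.
Employment: 0.61 × 3.9 = 2.379 pp.
TFP growth = 5 − 3.671 = 1.329%.

1.329%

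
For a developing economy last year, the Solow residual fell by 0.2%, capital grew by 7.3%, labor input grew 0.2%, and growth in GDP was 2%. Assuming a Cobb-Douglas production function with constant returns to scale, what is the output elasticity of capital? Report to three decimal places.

α = 0.282

gY = gA + α·gK + (1−α)·gL, so gY − gA − gL = α(gK − gL).
2 + 0.2 − 0.2 = α × (7.3 − 0.2).
2 = 7.1 α, so α = 0.28169.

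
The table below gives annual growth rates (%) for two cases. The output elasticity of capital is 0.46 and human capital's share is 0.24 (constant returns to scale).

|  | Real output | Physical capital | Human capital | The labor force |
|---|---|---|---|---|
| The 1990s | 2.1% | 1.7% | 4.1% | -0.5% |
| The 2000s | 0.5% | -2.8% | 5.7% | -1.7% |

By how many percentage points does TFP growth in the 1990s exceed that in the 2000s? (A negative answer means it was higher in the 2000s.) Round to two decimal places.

-0.45 percentage points

Labor's share = 1 − 0.46 − 0.24 = 0.3.
The 1990s: TFP = 2.1 − 0.782 − 0.984 + 0.15 = 0.484%.
The 2000s: TFP = 0.5 + 1.288 − 1.368 + 0.51 = 0.93%.
Difference = 0.484 − (0.93) = -0.446 pp.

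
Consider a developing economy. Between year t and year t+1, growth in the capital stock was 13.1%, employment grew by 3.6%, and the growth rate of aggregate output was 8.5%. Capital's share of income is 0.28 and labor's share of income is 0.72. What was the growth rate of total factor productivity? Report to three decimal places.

Labor's share = 1 − 0.28 = 0.72.
The capital stock: 0.28 × 13.1 = 3.668 pp.
Employment: 0.72 × 3.6 = 2.592 pp.
TFP growth = 8.5 − 6.26 = 2.24%.

2.240%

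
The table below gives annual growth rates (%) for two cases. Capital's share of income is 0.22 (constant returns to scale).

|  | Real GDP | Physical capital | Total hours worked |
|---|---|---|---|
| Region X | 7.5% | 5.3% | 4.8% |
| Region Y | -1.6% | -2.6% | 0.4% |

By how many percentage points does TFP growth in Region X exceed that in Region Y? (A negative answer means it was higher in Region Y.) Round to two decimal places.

3.93 percentage points

Labor's share = 1 − 0.22 = 0.78.
Region X: TFP = 7.5 − 1.166 − 3.744 = 2.59%.
Region Y: TFP = -1.6 + 0.572 − 0.312 = -1.34%.
Difference = 2.59 − (-1.34) = 3.93 pp.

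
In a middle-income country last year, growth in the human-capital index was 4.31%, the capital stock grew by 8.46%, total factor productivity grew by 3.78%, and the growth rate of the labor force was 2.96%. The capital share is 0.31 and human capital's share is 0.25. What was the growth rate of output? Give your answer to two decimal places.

Labor's share = 1 − 0.31 − 0.25 = 0.44.
The capital stock: 0.31 × 8.46 = 2.6226 pp.
The human-capital index: 0.25 × 4.31 = 1.0775 pp.
The labor force: 0.44 × 2.96 = 1.3024 pp.
Output growth = 3.78 + 5.0025 = 8.7825%.

8.78%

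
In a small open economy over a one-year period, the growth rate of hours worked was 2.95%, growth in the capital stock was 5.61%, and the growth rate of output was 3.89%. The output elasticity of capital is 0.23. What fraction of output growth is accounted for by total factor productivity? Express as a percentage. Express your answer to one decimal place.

Total factor productivity accounted for 8.4% of growth.

Labor's share = 1 − 0.23 = 0.77.
The capital stock: 0.23 × 5.61 = 1.2903 pp.
Hours worked: 0.77 × 2.95 = 2.2715 pp.
TFP growth = 3.89 − 3.5618 = 0.3282%.
TFP share of growth = 0.3282 / 3.89 × 100 = 8.437%.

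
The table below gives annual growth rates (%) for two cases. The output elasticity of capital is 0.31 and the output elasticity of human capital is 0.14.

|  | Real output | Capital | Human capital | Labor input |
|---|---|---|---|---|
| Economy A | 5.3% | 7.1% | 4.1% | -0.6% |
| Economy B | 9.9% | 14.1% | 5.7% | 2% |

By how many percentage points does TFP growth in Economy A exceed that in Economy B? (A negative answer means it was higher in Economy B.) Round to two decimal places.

Labor's share = 1 − 0.31 − 0.14 = 0.55.
Economy A: TFP = 5.3 − 2.201 − 0.574 + 0.33 = 2.855%.
Economy B: TFP = 9.9 − 4.371 − 0.798 − 1.1 = 3.631%.
Difference = 2.855 − (3.631) = -0.776 pp.

-0.78 percentage points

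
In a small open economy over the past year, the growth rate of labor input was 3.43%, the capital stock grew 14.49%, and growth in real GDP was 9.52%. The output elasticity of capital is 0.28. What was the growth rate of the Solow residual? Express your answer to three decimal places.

Labor's share = 1 − 0.28 = 0.72.
The capital stock: 0.28 × 14.49 = 4.0572 pp.
Labor input: 0.72 × 3.43 = 2.4696 pp.
TFP growth = 9.52 − 6.5268 = 2.9932%.

The Solow residual grew 2.993%.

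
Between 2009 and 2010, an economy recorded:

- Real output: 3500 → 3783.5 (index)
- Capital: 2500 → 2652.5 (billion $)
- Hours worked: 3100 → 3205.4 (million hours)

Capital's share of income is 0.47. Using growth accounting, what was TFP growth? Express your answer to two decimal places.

Real output growth = (3783.5 − 3500) / 3500 = 8.1%.
Capital growth = (2652.5 − 2500) / 2500 = 6.1%.
Hours worked growth = (3205.4 − 3100) / 3100 = 3.4%.
Labor's share = 1 − 0.47 = 0.53.
Capital: 0.47 × 6.1 = 2.867 pp.
Hours worked: 0.53 × 3.4 = 1.802 pp.
TFP growth = 8.1 − 4.669 = 3.431%.

3.43%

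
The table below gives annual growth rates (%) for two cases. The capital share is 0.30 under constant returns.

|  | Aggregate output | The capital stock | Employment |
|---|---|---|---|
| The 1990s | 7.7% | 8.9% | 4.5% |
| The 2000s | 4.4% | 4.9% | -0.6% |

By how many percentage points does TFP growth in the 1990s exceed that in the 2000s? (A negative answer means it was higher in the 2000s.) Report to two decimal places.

Labor's share = 1 − 0.3 = 0.7.
The 1990s: TFP = 7.7 − 2.67 − 3.15 = 1.88%.
The 2000s: TFP = 4.4 − 1.47 + 0.42 = 3.35%.
Difference = 1.88 − (3.35) = -1.47 pp.

-1.47 percentage points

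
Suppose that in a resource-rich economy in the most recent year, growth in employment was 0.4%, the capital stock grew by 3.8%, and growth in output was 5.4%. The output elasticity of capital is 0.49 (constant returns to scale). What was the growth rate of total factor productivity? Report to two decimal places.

3.33%

Labor's share = 1 − 0.49 = 0.51.
The capital stock: 0.49 × 3.8 = 1.862 pp.
Employment: 0.51 × 0.4 = 0.204 pp.
TFP growth = 5.4 − 2.066 = 3.334%.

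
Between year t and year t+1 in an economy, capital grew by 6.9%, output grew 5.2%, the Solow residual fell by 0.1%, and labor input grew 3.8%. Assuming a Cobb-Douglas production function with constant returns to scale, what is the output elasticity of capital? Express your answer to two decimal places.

gY = gA + α·gK + (1−α)·gL, so gY − gA − gL = α(gK − gL).
5.2 + 0.1 − 3.8 = α × (6.9 − 3.8).
1.5 = 3.1 α, so α = 0.4839.

The output elasticity of capital is 0.48.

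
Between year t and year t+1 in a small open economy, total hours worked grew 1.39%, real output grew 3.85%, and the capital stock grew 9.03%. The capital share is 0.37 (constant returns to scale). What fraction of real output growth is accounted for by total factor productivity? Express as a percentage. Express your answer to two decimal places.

Total factor productivity accounted for -9.53% of growth.

Labor's share = 1 − 0.37 = 0.63.
The capital stock: 0.37 × 9.03 = 3.3411 pp.
Total hours worked: 0.63 × 1.39 = 0.8757 pp.
TFP growth = 3.85 − 4.2168 = -0.3668%.
TFP share of growth = -0.3668 / 3.85 × 100 = -9.5273%.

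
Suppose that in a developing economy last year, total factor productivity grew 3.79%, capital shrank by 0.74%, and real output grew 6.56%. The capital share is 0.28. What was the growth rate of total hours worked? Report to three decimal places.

4.135%

Labor's share = 1 − 0.28 = 0.72.
gY = gA + 0.28×(-0.74) + 0.72×g.
0.72×g = 6.56 − 3.79 + 0.2072 = 2.9772.
g = 2.9772 / 0.72 = 4.135%.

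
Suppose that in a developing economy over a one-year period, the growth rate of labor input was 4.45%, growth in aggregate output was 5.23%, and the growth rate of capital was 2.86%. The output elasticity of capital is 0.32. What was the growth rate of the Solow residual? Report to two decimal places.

1.29%

Labor's share = 1 − 0.32 = 0.68.
Capital: 0.32 × 2.86 = 0.9152 pp.
Labor input: 0.68 × 4.45 = 3.026 pp.
TFP growth = 5.23 − 3.9412 = 1.2888%.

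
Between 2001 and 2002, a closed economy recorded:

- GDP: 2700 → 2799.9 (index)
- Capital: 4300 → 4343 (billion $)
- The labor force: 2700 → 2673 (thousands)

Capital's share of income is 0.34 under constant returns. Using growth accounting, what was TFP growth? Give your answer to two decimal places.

GDP growth = (2799.9 − 2700) / 2700 = 3.7%.
Capital growth = (4343 − 4300) / 4300 = 1%.
The labor force growth = (2673 − 2700) / 2700 = -1%.
Labor's share = 1 − 0.34 = 0.66.
Capital: 0.34 × 1 = 0.34 pp.
The labor force: 0.66 × (-1) = -0.66 pp.
TFP growth = 3.7 + 0.32 = 4.02%.

TFP growth was 4.02%.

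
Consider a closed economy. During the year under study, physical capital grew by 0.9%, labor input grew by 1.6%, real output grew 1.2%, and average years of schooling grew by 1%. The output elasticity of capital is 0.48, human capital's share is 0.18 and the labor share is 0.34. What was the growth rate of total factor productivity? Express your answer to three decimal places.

Labor's share = 1 − 0.48 − 0.18 = 0.34.
Physical capital: 0.48 × 0.9 = 0.432 pp.
Average years of schooling: 0.18 × 1 = 0.18 pp.
Labor input: 0.34 × 1.6 = 0.544 pp.
TFP growth = 1.2 − 1.156 = 0.044%.

Total factor productivity grew 0.044%.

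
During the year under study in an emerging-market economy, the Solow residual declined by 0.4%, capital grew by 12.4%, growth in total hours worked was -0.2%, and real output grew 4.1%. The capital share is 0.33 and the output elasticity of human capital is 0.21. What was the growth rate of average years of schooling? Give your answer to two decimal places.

Labor's share = 1 − 0.33 − 0.21 = 0.46.
gY = gA + 0.33×12.4 + 0.46×(-0.2) + 0.21×g.
0.21×g = 4.1 + 0.4 − 4 = 0.5.
g = 0.5 / 0.21 = 2.381%.

2.38%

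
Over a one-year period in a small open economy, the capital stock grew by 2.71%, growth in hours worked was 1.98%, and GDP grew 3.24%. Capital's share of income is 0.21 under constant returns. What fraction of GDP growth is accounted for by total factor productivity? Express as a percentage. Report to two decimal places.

Total factor productivity accounted for 34.16% of growth.

Labor's share = 1 − 0.21 = 0.79.
The capital stock: 0.21 × 2.71 = 0.5691 pp.
Hours worked: 0.79 × 1.98 = 1.5642 pp.
TFP growth = 3.24 − 2.1333 = 1.1067%.
TFP share of growth = 1.1067 / 3.24 × 100 = 34.1574%.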